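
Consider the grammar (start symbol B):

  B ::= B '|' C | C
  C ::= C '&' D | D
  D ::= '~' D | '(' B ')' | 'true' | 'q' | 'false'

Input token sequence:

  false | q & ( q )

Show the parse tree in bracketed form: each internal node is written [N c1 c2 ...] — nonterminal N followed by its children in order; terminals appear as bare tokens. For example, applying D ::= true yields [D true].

[B [B [C [D false]]] | [C [C [D q]] & [D ( [B [C [D q]]] )]]]

B
B | C
C | C
D | C
false | C
false | C & D
false | D & D
false | q & D
false | q & ( B )
false | q & ( C )
false | q & ( D )
false | q & ( q )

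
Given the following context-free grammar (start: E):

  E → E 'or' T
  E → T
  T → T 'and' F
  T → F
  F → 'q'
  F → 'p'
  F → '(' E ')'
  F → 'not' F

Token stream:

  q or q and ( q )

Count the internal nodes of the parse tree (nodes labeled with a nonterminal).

[E [E [T [F q]]] or [T [T [F q]] and [F ( [E [T [F q]]] )]]]

11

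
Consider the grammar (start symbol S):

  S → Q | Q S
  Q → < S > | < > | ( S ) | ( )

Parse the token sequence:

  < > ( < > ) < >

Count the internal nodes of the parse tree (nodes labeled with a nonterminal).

[S [Q < >] [S [Q ( [S [Q < >]] )] [S [Q < >]]]]

8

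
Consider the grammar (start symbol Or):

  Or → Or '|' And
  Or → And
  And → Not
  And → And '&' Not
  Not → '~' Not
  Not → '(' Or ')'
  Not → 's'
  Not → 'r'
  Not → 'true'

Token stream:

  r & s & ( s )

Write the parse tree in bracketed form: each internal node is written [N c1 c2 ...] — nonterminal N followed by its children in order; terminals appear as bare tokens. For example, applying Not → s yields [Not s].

[Or [And [And [And [Not r]] & [Not s]] & [Not ( [Or [And [Not s]]] )]]]

Or
And
And & Not
And & Not & Not
Not & Not & Not
r & Not & Not
r & s & Not
r & s & ( Or )
r & s & ( And )
r & s & ( Not )
r & s & ( s )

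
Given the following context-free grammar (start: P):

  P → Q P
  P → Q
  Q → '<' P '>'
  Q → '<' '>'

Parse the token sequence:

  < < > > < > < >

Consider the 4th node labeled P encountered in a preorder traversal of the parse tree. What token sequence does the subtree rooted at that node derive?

< >

[P [Q < [P [Q < >]] >] [P [Q < >] [P [Q < >]]]]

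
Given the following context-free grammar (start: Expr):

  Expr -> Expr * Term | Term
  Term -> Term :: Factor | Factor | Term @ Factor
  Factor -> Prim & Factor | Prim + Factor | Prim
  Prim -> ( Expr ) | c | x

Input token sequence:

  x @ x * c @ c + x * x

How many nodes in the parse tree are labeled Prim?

[Expr [Expr [Expr [Term [Term [Factor [Prim x]]] @ [Factor [Prim x]]]] * [Term [Term [Factor [Prim c]]] @ [Factor [Prim c] + [Factor [Prim x]]]]] * [Term [Factor [Prim x]]]]

6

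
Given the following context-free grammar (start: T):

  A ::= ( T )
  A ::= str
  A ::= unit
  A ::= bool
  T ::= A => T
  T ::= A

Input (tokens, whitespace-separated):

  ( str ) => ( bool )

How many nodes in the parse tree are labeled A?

4

[T [A ( [T [A str]] )] => [T [A ( [T [A bool]] )]]]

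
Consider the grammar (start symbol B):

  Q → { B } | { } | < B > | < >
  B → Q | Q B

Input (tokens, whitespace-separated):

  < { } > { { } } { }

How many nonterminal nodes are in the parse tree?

[B [Q < [B [Q { }]] >] [B [Q { [B [Q { }]] }] [B [Q { }]]]]

10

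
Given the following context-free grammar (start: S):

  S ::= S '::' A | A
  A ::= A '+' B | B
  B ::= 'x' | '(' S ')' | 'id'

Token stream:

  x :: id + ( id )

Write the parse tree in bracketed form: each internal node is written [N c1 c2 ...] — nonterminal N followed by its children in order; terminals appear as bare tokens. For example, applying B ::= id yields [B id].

S
S :: A
A :: A
B :: A
x :: A
x :: A + B
x :: B + B
x :: id + B
x :: id + ( S )
x :: id + ( A )
x :: id + ( B )
x :: id + ( id )

[S [S [A [B x]]] :: [A [A [B id]] + [B ( [S [A [B id]]] )]]]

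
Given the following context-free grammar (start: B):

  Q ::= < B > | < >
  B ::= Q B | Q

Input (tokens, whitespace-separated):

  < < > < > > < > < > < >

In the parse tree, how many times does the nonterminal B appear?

[B [Q < [B [Q < >] [B [Q < >]]] >] [B [Q < >] [B [Q < >] [B [Q < >]]]]]

6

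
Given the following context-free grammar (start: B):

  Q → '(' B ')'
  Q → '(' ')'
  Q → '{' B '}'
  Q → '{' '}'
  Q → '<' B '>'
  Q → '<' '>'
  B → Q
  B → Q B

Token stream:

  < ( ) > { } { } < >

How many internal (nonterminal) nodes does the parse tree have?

10

[B [Q < [B [Q ( )]] >] [B [Q { }] [B [Q { }] [B [Q < >]]]]]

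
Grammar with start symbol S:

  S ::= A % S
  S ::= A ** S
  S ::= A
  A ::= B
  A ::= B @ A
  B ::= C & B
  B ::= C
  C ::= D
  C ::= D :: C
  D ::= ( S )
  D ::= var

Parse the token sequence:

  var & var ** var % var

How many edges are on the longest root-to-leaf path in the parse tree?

[S [A [B [C [D var]] & [B [C [D var]]]]] ** [S [A [B [C [D var]]]] % [S [A [B [C [D var]]]]]]]

7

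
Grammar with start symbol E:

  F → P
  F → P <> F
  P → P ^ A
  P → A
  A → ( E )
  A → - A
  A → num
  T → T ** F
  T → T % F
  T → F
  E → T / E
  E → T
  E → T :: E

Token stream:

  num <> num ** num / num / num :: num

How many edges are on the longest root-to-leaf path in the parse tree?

[E [T [T [F [P [A num]] <> [F [P [A num]]]]] ** [F [P [A num]]]] / [E [T [F [P [A num]]]] / [E [T [F [P [A num]]]] :: [E [T [F [P [A num]]]]]]]]

8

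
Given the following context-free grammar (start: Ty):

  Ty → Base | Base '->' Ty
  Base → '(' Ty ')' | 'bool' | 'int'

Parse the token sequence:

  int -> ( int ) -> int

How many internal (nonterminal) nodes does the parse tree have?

[Ty [Base int] -> [Ty [Base ( [Ty [Base int]] )] -> [Ty [Base int]]]]

8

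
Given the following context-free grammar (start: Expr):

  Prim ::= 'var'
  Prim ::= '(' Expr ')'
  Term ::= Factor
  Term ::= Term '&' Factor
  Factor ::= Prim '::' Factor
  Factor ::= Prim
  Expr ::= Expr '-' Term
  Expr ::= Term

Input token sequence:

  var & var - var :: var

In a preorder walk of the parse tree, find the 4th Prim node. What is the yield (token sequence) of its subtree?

[Expr [Expr [Term [Term [Factor [Prim var]]] & [Factor [Prim var]]]] - [Term [Factor [Prim var] :: [Factor [Prim var]]]]]

var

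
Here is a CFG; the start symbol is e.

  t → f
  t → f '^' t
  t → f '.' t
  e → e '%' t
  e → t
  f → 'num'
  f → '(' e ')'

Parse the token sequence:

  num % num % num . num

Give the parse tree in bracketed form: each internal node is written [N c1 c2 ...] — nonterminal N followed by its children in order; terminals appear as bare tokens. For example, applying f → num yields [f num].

e
e % t
e % t % t
t % t % t
f % t % t
num % t % t
num % f % t
num % num % t
num % num % f . t
num % num % num . t
num % num % num . f
num % num % num . num

[e [e [e [t [f num]]] % [t [f num]]] % [t [f num] . [t [f num]]]]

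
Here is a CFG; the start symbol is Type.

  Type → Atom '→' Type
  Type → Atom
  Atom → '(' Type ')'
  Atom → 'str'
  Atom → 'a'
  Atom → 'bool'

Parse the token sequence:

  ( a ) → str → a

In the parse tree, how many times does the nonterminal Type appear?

[Type [Atom ( [Type [Atom a]] )] → [Type [Atom str] → [Type [Atom a]]]]

4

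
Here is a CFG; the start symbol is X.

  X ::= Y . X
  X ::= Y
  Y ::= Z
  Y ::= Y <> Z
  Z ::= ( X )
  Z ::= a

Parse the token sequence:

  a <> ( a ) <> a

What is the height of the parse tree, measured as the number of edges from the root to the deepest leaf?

[X [Y [Y [Y [Z a]] <> [Z ( [X [Y [Z a]]] )]] <> [Z a]]]

7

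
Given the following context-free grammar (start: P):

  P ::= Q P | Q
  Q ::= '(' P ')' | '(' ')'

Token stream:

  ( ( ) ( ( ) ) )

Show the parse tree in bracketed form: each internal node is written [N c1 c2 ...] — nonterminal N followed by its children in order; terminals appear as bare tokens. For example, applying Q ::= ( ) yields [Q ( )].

P
Q
( P )
( Q P )
( ( ) P )
( ( ) Q )
( ( ) ( P ) )
( ( ) ( Q ) )
( ( ) ( ( ) ) )

[P [Q ( [P [Q ( )] [P [Q ( [P [Q ( )]] )]]] )]]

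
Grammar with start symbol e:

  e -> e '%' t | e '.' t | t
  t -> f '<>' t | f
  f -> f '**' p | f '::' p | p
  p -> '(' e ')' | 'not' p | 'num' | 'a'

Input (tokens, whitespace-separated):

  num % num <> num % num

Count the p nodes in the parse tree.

4

[e [e [e [t [f [p num]]]] % [t [f [p num]] <> [t [f [p num]]]]] % [t [f [p num]]]]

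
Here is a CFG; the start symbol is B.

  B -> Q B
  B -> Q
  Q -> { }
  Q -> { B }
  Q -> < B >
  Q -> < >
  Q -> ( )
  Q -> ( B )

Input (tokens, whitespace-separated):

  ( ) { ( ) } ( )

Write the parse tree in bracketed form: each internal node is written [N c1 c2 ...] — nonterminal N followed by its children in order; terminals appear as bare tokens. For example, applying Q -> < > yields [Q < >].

[B [Q ( )] [B [Q { [B [Q ( )]] }] [B [Q ( )]]]]

B
Q B
( ) B
( ) Q B
( ) { B } B
( ) { Q } B
( ) { ( ) } B
( ) { ( ) } Q
( ) { ( ) } ( )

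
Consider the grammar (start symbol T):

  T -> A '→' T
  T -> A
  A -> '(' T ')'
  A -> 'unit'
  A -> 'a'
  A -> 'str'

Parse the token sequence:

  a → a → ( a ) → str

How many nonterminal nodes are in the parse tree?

[T [A a] → [T [A a] → [T [A ( [T [A a]] )] → [T [A str]]]]]

10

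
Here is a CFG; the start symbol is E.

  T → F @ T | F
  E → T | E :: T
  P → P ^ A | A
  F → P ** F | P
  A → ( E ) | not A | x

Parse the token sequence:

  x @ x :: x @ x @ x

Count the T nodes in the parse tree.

5

[E [E [T [F [P [A x]]] @ [T [F [P [A x]]]]]] :: [T [F [P [A x]]] @ [T [F [P [A x]]] @ [T [F [P [A x]]]]]]]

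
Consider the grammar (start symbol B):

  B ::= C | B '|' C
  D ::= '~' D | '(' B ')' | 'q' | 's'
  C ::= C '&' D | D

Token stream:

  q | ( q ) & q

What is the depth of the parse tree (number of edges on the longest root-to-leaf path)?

7

[B [B [C [D q]]] | [C [C [D ( [B [C [D q]]] )]] & [D q]]]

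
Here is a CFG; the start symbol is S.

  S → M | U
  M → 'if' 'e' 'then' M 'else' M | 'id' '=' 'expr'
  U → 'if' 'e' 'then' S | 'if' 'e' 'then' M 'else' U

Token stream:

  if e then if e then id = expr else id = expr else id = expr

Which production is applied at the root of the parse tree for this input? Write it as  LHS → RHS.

S → M

[S [M if e then [M if e then [M id = expr] else [M id = expr]] else [M id = expr]]]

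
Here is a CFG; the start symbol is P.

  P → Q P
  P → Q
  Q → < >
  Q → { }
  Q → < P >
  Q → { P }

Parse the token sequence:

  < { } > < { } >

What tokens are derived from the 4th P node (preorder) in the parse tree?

[P [Q < [P [Q { }]] >] [P [Q < [P [Q { }]] >]]]

{ }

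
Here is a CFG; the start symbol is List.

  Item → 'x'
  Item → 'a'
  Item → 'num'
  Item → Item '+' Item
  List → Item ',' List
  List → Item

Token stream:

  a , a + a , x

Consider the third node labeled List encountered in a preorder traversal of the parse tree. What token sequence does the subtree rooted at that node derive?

x

[List [Item a] , [List [Item [Item a] + [Item a]] , [List [Item x]]]]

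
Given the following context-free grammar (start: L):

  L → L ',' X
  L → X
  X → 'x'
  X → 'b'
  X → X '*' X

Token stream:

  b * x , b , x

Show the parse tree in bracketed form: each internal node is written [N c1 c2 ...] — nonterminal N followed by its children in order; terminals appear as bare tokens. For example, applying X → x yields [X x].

L
L , X
L , X , X
X , X , X
X * X , X , X
b * X , X , X
b * x , X , X
b * x , b , X
b * x , b , x

[L [L [L [X [X b] * [X x]]] , [X b]] , [X x]]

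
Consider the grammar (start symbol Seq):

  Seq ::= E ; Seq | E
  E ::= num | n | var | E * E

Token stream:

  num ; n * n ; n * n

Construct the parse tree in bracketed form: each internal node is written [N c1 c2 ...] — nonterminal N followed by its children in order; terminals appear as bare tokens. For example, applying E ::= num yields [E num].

[Seq [E num] ; [Seq [E [E n] * [E n]] ; [Seq [E [E n] * [E n]]]]]

Seq
E ; Seq
num ; Seq
num ; E ; Seq
num ; E * E ; Seq
num ; n * E ; Seq
num ; n * n ; Seq
num ; n * n ; E
num ; n * n ; E * E
num ; n * n ; n * E
num ; n * n ; n * n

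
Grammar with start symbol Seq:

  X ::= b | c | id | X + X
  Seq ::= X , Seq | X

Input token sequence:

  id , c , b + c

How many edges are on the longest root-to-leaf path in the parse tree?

[Seq [X id] , [Seq [X c] , [Seq [X [X b] + [X c]]]]]

5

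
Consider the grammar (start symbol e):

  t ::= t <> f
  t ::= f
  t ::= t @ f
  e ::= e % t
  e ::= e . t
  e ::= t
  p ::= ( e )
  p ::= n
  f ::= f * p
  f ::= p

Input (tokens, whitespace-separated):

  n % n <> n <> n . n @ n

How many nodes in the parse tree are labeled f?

[e [e [e [t [f [p n]]]] % [t [t [t [f [p n]]] <> [f [p n]]] <> [f [p n]]]] . [t [t [f [p n]]] @ [f [p n]]]]

6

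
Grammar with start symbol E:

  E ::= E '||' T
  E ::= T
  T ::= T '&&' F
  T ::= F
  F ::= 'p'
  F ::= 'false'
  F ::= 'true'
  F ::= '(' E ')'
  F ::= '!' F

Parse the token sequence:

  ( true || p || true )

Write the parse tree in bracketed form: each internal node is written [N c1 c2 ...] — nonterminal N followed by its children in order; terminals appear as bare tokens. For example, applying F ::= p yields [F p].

E
T
F
( E )
( E || T )
( E || T || T )
( T || T || T )
( F || T || T )
( true || T || T )
( true || F || T )
( true || p || T )
( true || p || F )
( true || p || true )

[E [T [F ( [E [E [E [T [F true]]] || [T [F p]]] || [T [F true]]] )]]]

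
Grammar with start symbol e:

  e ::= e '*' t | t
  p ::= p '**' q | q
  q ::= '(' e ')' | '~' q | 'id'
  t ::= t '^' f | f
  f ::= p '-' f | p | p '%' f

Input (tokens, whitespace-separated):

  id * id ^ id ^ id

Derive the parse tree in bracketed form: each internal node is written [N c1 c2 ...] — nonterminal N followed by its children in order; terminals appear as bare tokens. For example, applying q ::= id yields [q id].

e
e * t
t * t
f * t
p * t
q * t
id * t
id * t ^ f
id * t ^ f ^ f
id * f ^ f ^ f
id * p ^ f ^ f
id * q ^ f ^ f
id * id ^ f ^ f
id * id ^ p ^ f
id * id ^ q ^ f
id * id ^ id ^ f
id * id ^ id ^ p
id * id ^ id ^ q
id * id ^ id ^ id

[e [e [t [f [p [q id]]]]] * [t [t [t [f [p [q id]]]] ^ [f [p [q id]]]] ^ [f [p [q id]]]]]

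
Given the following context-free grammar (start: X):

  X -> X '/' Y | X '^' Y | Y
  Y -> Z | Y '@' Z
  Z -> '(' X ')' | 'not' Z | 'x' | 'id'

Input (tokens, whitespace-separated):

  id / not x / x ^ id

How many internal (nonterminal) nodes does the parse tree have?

[X [X [X [X [Y [Z id]]] / [Y [Z not [Z x]]]] / [Y [Z x]]] ^ [Y [Z id]]]

13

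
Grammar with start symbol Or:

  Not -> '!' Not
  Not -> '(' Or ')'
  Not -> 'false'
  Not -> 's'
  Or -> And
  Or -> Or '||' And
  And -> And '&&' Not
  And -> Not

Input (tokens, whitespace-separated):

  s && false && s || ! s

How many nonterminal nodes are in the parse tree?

11

[Or [Or [And [And [And [Not s]] && [Not false]] && [Not s]]] || [And [Not ! [Not s]]]]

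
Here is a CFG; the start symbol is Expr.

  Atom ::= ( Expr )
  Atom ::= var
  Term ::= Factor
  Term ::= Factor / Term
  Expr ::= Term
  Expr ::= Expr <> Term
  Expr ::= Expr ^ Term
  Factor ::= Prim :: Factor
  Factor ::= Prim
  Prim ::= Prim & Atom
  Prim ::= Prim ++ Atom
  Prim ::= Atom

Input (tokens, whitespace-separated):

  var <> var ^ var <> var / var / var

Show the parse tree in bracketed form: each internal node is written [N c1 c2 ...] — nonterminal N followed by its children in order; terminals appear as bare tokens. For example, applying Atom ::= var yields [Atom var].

[Expr [Expr [Expr [Expr [Term [Factor [Prim [Atom var]]]]] <> [Term [Factor [Prim [Atom var]]]]] ^ [Term [Factor [Prim [Atom var]]]]] <> [Term [Factor [Prim [Atom var]]] / [Term [Factor [Prim [Atom var]]] / [Term [Factor [Prim [Atom var]]]]]]]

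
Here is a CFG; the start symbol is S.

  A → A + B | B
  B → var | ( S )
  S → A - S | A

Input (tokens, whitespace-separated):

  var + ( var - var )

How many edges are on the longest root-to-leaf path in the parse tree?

7

[S [A [A [B var]] + [B ( [S [A [B var]] - [S [A [B var]]]] )]]]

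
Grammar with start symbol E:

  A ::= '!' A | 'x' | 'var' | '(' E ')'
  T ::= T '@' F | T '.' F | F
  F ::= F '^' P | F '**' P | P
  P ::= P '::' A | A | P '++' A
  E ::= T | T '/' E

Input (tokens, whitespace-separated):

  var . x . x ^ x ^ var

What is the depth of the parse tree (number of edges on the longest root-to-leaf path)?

7

[E [T [T [T [F [P [A var]]]] . [F [P [A x]]]] . [F [F [F [P [A x]]] ^ [P [A x]]] ^ [P [A var]]]]]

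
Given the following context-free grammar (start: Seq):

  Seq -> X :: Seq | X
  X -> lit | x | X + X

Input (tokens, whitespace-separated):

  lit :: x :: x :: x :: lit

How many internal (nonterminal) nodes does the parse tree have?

[Seq [X lit] :: [Seq [X x] :: [Seq [X x] :: [Seq [X x] :: [Seq [X lit]]]]]]

10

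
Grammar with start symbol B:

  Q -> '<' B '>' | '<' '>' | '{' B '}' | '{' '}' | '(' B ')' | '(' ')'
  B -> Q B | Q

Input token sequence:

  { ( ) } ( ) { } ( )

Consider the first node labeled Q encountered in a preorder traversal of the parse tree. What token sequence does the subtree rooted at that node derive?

[B [Q { [B [Q ( )]] }] [B [Q ( )] [B [Q { }] [B [Q ( )]]]]]

{ ( ) }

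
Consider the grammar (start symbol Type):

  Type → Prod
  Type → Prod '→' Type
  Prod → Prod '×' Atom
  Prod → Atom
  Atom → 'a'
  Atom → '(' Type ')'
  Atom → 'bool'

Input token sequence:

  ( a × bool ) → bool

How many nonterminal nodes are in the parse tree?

[Type [Prod [Atom ( [Type [Prod [Prod [Atom a]] × [Atom bool]]] )]] → [Type [Prod [Atom bool]]]]

11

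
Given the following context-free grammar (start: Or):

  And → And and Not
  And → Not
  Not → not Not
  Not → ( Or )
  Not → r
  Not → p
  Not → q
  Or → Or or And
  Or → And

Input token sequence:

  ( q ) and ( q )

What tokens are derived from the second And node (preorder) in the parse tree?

( q )

[Or [And [And [Not ( [Or [And [Not q]]] )]] and [Not ( [Or [And [Not q]]] )]]]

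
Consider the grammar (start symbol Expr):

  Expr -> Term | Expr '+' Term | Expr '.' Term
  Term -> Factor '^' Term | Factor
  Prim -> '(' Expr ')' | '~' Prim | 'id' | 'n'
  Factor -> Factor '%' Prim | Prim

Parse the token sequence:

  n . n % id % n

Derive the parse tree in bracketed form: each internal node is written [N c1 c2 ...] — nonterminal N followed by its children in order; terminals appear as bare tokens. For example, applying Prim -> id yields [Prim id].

[Expr [Expr [Term [Factor [Prim n]]]] . [Term [Factor [Factor [Factor [Prim n]] % [Prim id]] % [Prim n]]]]

Expr
Expr . Term
Term . Term
Factor . Term
Prim . Term
n . Term
n . Factor
n . Factor % Prim
n . Factor % Prim % Prim
n . Prim % Prim % Prim
n . n % Prim % Prim
n . n % id % Prim
n . n % id % n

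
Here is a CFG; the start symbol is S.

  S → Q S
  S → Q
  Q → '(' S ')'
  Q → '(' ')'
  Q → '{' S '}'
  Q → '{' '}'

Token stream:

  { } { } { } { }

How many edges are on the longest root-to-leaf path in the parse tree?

5

[S [Q { }] [S [Q { }] [S [Q { }] [S [Q { }]]]]]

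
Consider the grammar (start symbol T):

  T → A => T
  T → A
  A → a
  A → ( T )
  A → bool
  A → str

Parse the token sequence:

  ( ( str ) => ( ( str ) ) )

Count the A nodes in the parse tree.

[T [A ( [T [A ( [T [A str]] )] => [T [A ( [T [A ( [T [A str]] )]] )]]] )]]

6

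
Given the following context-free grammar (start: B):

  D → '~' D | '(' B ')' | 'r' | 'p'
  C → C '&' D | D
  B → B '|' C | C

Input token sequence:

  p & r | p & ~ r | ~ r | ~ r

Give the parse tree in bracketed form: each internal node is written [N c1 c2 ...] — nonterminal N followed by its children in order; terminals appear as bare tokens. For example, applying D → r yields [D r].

B
B | C
B | C | C
B | C | C | C
C | C | C | C
C & D | C | C | C
D & D | C | C | C
p & D | C | C | C
p & r | C | C | C
p & r | C & D | C | C
p & r | D & D | C | C
p & r | p & D | C | C
p & r | p & ~ D | C | C
p & r | p & ~ r | C | C
p & r | p & ~ r | D | C
p & r | p & ~ r | ~ D | C
p & r | p & ~ r | ~ r | C
p & r | p & ~ r | ~ r | D
p & r | p & ~ r | ~ r | ~ D
p & r | p & ~ r | ~ r | ~ r

[B [B [B [B [C [C [D p]] & [D r]]] | [C [C [D p]] & [D ~ [D r]]]] | [C [D ~ [D r]]]] | [C [D ~ [D r]]]]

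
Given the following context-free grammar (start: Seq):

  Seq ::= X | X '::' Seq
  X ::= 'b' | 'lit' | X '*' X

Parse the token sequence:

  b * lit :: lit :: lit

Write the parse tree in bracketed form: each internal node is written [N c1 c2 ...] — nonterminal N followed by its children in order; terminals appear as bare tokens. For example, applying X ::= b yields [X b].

Seq
X :: Seq
X * X :: Seq
b * X :: Seq
b * lit :: Seq
b * lit :: X :: Seq
b * lit :: lit :: Seq
b * lit :: lit :: X
b * lit :: lit :: lit

[Seq [X [X b] * [X lit]] :: [Seq [X lit] :: [Seq [X lit]]]]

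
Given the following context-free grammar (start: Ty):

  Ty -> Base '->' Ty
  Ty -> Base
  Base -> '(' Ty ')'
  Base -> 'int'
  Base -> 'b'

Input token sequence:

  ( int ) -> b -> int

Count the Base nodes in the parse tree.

4

[Ty [Base ( [Ty [Base int]] )] -> [Ty [Base b] -> [Ty [Base int]]]]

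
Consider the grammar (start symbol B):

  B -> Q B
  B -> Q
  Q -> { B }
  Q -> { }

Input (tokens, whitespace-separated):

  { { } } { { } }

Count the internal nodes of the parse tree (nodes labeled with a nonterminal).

8

[B [Q { [B [Q { }]] }] [B [Q { [B [Q { }]] }]]]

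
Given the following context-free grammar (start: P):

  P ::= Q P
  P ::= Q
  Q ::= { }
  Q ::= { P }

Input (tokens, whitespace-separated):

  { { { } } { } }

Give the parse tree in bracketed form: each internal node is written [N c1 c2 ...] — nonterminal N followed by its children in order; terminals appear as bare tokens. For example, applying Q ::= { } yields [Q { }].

P
Q
{ P }
{ Q P }
{ { P } P }
{ { Q } P }
{ { { } } P }
{ { { } } Q }
{ { { } } { } }

[P [Q { [P [Q { [P [Q { }]] }] [P [Q { }]]] }]]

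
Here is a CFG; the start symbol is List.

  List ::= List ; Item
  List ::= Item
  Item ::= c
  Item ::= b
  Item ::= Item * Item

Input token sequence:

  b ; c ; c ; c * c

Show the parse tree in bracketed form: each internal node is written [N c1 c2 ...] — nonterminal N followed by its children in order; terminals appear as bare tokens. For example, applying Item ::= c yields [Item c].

List
List ; Item
List ; Item ; Item
List ; Item ; Item ; Item
Item ; Item ; Item ; Item
b ; Item ; Item ; Item
b ; c ; Item ; Item
b ; c ; c ; Item
b ; c ; c ; Item * Item
b ; c ; c ; c * Item
b ; c ; c ; c * c

[List [List [List [List [Item b]] ; [Item c]] ; [Item c]] ; [Item [Item c] * [Item c]]]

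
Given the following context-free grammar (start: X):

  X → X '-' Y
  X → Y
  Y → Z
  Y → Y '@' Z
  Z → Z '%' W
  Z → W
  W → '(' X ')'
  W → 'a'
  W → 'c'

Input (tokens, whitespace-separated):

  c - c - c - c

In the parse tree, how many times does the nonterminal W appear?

4

[X [X [X [X [Y [Z [W c]]]] - [Y [Z [W c]]]] - [Y [Z [W c]]]] - [Y [Z [W c]]]]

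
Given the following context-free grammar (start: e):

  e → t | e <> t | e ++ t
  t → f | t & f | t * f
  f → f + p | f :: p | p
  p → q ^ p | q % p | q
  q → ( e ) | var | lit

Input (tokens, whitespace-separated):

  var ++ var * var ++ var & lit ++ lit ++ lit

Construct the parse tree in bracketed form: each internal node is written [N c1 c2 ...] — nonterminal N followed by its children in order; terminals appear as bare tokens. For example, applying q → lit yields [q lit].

[e [e [e [e [e [t [f [p [q var]]]]] ++ [t [t [f [p [q var]]]] * [f [p [q var]]]]] ++ [t [t [f [p [q var]]]] & [f [p [q lit]]]]] ++ [t [f [p [q lit]]]]] ++ [t [f [p [q lit]]]]]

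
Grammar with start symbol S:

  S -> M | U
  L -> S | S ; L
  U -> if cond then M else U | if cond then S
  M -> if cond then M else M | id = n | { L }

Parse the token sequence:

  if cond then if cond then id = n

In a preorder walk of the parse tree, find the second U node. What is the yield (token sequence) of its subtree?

[S [U if cond then [S [U if cond then [S [M id = n]]]]]]

if cond then id = n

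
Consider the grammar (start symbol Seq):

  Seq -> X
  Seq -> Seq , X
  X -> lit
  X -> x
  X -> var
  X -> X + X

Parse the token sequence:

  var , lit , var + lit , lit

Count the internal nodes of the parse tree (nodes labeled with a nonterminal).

10

[Seq [Seq [Seq [Seq [X var]] , [X lit]] , [X [X var] + [X lit]]] , [X lit]]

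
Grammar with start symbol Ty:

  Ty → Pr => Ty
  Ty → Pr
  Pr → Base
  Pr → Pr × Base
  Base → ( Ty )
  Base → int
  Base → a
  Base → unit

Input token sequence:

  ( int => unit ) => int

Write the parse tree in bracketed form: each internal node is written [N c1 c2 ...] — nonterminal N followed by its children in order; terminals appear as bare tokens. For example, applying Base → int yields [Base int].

[Ty [Pr [Base ( [Ty [Pr [Base int]] => [Ty [Pr [Base unit]]]] )]] => [Ty [Pr [Base int]]]]

Ty
Pr => Ty
Base => Ty
( Ty ) => Ty
( Pr => Ty ) => Ty
( Base => Ty ) => Ty
( int => Ty ) => Ty
( int => Pr ) => Ty
( int => Base ) => Ty
( int => unit ) => Ty
( int => unit ) => Pr
( int => unit ) => Base
( int => unit ) => int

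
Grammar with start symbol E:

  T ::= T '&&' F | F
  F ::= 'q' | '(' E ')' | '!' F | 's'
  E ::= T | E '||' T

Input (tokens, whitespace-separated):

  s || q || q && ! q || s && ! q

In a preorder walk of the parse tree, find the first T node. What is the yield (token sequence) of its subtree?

[E [E [E [E [T [F s]]] || [T [F q]]] || [T [T [F q]] && [F ! [F q]]]] || [T [T [F s]] && [F ! [F q]]]]

s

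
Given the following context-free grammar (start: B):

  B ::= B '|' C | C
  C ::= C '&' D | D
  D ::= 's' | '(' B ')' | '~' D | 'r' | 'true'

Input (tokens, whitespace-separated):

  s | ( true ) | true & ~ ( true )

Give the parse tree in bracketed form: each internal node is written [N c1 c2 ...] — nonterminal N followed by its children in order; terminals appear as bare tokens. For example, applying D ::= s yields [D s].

B
B | C
B | C | C
C | C | C
D | C | C
s | C | C
s | D | C
s | ( B ) | C
s | ( C ) | C
s | ( D ) | C
s | ( true ) | C
s | ( true ) | C & D
s | ( true ) | D & D
s | ( true ) | true & D
s | ( true ) | true & ~ D
s | ( true ) | true & ~ ( B )
s | ( true ) | true & ~ ( C )
s | ( true ) | true & ~ ( D )
s | ( true ) | true & ~ ( true )

[B [B [B [C [D s]]] | [C [D ( [B [C [D true]]] )]]] | [C [C [D true]] & [D ~ [D ( [B [C [D true]]] )]]]]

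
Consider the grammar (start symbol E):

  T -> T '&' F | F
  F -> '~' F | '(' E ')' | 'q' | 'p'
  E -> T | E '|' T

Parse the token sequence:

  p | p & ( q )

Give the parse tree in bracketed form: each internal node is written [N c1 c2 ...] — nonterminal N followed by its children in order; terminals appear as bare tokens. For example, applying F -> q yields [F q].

[E [E [T [F p]]] | [T [T [F p]] & [F ( [E [T [F q]]] )]]]

E
E | T
T | T
F | T
p | T
p | T & F
p | F & F
p | p & F
p | p & ( E )
p | p & ( T )
p | p & ( F )
p | p & ( q )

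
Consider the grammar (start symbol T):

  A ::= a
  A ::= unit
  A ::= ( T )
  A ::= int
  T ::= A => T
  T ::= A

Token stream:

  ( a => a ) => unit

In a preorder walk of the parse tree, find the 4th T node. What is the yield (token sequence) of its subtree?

[T [A ( [T [A a] => [T [A a]]] )] => [T [A unit]]]

unit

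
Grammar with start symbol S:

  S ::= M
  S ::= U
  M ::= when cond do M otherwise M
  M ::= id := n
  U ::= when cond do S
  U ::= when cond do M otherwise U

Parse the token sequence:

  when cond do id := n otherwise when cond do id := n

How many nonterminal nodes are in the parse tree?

6

[S [U when cond do [M id := n] otherwise [U when cond do [S [M id := n]]]]]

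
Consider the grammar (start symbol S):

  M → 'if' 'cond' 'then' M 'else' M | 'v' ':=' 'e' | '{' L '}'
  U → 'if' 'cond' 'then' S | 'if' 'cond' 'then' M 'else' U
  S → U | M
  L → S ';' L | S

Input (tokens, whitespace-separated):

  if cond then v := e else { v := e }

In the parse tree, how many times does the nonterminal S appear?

2

[S [M if cond then [M v := e] else [M { [L [S [M v := e]]] }]]]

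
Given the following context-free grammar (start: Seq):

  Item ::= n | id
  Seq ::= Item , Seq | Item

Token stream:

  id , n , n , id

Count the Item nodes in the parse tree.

[Seq [Item id] , [Seq [Item n] , [Seq [Item n] , [Seq [Item id]]]]]

4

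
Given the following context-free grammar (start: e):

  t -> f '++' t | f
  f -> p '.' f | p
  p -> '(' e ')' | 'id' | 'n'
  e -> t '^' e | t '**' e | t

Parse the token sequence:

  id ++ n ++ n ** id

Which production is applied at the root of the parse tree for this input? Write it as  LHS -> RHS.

[e [t [f [p id]] ++ [t [f [p n]] ++ [t [f [p n]]]]] ** [e [t [f [p id]]]]]

e -> t '**' e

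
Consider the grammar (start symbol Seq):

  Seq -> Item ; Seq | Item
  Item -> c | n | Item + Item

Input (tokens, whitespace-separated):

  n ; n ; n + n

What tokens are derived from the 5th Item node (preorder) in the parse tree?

[Seq [Item n] ; [Seq [Item n] ; [Seq [Item [Item n] + [Item n]]]]]

n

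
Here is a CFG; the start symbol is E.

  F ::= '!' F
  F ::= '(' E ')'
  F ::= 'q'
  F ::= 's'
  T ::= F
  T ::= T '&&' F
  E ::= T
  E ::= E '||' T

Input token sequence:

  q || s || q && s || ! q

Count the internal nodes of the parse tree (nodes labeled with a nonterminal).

15

[E [E [E [E [T [F q]]] || [T [F s]]] || [T [T [F q]] && [F s]]] || [T [F ! [F q]]]]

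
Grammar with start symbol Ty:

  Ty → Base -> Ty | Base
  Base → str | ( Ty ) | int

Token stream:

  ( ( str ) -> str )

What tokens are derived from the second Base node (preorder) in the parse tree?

[Ty [Base ( [Ty [Base ( [Ty [Base str]] )] -> [Ty [Base str]]] )]]

( str )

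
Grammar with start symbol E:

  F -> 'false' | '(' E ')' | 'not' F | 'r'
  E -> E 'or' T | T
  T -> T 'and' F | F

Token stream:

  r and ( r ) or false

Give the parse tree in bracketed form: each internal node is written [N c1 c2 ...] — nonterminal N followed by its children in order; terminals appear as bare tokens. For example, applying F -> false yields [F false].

E
E or T
T or T
T and F or T
F and F or T
r and F or T
r and ( E ) or T
r and ( T ) or T
r and ( F ) or T
r and ( r ) or T
r and ( r ) or F
r and ( r ) or false

[E [E [T [T [F r]] and [F ( [E [T [F r]]] )]]] or [T [F false]]]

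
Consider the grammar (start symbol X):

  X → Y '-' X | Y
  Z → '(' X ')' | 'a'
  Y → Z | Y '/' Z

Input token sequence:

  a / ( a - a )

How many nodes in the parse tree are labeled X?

3

[X [Y [Y [Z a]] / [Z ( [X [Y [Z a]] - [X [Y [Z a]]]] )]]]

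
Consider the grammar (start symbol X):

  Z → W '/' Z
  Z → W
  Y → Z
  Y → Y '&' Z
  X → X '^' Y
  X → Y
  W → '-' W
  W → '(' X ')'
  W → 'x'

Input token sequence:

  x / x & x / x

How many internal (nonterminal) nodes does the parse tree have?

[X [Y [Y [Z [W x] / [Z [W x]]]] & [Z [W x] / [Z [W x]]]]]

11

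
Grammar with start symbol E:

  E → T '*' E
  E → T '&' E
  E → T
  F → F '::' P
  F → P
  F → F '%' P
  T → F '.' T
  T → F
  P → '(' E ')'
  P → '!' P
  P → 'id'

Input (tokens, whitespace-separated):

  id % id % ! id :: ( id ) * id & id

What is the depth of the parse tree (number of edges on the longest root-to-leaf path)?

[E [T [F [F [F [F [P id]] % [P id]] % [P ! [P id]]] :: [P ( [E [T [F [P id]]]] )]]] * [E [T [F [P id]]] & [E [T [F [P id]]]]]]

8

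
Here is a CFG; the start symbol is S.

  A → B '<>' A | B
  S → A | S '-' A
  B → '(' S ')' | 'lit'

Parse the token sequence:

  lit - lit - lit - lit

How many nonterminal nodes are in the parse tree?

12

[S [S [S [S [A [B lit]]] - [A [B lit]]] - [A [B lit]]] - [A [B lit]]]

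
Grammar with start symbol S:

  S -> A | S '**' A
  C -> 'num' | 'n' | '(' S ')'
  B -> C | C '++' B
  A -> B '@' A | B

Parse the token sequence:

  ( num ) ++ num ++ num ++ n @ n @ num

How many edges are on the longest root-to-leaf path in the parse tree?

8

[S [A [B [C ( [S [A [B [C num]]]] )] ++ [B [C num] ++ [B [C num] ++ [B [C n]]]]] @ [A [B [C n]] @ [A [B [C num]]]]]]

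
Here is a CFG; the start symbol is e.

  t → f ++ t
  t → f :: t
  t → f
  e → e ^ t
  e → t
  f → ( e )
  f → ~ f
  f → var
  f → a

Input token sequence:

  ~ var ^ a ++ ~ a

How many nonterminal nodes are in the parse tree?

[e [e [t [f ~ [f var]]]] ^ [t [f a] ++ [t [f ~ [f a]]]]]

10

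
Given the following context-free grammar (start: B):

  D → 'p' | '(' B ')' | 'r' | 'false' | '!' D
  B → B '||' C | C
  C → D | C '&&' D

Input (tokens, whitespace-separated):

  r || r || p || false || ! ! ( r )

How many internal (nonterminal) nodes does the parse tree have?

[B [B [B [B [B [C [D r]]] || [C [D r]]] || [C [D p]]] || [C [D false]]] || [C [D ! [D ! [D ( [B [C [D r]]] )]]]]]

20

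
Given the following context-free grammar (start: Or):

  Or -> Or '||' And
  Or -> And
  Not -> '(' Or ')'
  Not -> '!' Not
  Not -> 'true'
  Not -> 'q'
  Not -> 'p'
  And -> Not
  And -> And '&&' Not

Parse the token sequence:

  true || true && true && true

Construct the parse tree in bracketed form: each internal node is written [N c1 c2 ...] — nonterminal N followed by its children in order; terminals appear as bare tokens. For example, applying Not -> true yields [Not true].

[Or [Or [And [Not true]]] || [And [And [And [Not true]] && [Not true]] && [Not true]]]

Or
Or || And
And || And
Not || And
true || And
true || And && Not
true || And && Not && Not
true || Not && Not && Not
true || true && Not && Not
true || true && true && Not
true || true && true && true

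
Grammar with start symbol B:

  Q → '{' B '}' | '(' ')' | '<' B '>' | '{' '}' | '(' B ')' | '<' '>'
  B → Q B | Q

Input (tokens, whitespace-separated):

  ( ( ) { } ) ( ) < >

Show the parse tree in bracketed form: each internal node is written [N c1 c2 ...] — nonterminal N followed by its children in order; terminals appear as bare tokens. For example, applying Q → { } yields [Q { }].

[B [Q ( [B [Q ( )] [B [Q { }]]] )] [B [Q ( )] [B [Q < >]]]]

B
Q B
( B ) B
( Q B ) B
( ( ) B ) B
( ( ) Q ) B
( ( ) { } ) B
( ( ) { } ) Q B
( ( ) { } ) ( ) B
( ( ) { } ) ( ) Q
( ( ) { } ) ( ) < >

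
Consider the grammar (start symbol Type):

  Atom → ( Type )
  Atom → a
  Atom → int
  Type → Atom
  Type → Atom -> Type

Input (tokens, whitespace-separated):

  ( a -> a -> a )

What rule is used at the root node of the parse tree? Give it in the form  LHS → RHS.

Type → Atom

[Type [Atom ( [Type [Atom a] -> [Type [Atom a] -> [Type [Atom a]]]] )]]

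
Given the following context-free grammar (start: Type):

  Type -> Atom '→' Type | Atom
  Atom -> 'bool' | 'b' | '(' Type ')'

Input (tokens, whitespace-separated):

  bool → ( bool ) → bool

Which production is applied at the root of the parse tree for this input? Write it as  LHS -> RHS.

Type -> Atom '→' Type

[Type [Atom bool] → [Type [Atom ( [Type [Atom bool]] )] → [Type [Atom bool]]]]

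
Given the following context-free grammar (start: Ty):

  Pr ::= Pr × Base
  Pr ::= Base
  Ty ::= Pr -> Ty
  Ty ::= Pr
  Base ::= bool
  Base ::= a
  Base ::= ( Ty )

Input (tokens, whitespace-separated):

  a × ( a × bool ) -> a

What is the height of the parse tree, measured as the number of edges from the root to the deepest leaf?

7

[Ty [Pr [Pr [Base a]] × [Base ( [Ty [Pr [Pr [Base a]] × [Base bool]]] )]] -> [Ty [Pr [Base a]]]]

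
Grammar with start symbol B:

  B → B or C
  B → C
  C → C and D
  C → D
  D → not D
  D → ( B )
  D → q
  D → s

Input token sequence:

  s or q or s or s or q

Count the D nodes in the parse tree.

5

[B [B [B [B [B [C [D s]]] or [C [D q]]] or [C [D s]]] or [C [D s]]] or [C [D q]]]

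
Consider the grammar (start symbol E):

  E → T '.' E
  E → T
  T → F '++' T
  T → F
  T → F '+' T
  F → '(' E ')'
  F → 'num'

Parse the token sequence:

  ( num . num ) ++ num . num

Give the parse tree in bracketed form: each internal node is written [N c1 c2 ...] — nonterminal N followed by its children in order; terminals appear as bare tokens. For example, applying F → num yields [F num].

E
T . E
F ++ T . E
( E ) ++ T . E
( T . E ) ++ T . E
( F . E ) ++ T . E
( num . E ) ++ T . E
( num . T ) ++ T . E
( num . F ) ++ T . E
( num . num ) ++ T . E
( num . num ) ++ F . E
( num . num ) ++ num . E
( num . num ) ++ num . T
( num . num ) ++ num . F
( num . num ) ++ num . num

[E [T [F ( [E [T [F num]] . [E [T [F num]]]] )] ++ [T [F num]]] . [E [T [F num]]]]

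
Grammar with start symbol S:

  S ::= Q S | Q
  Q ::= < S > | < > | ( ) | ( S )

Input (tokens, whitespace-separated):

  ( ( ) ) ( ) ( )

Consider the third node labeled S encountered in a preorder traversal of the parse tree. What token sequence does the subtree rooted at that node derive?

( ) ( )

[S [Q ( [S [Q ( )]] )] [S [Q ( )] [S [Q ( )]]]]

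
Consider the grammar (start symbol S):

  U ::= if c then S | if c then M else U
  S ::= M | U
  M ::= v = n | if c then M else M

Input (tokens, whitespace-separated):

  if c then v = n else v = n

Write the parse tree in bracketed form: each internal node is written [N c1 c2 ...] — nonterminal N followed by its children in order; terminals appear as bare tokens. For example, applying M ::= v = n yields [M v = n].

[S [M if c then [M v = n] else [M v = n]]]

S
M
if c then M else M
if c then v = n else M
if c then v = n else v = n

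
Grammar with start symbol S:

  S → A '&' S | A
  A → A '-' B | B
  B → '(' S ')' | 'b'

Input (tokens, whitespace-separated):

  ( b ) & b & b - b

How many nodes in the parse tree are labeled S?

4

[S [A [B ( [S [A [B b]]] )]] & [S [A [B b]] & [S [A [A [B b]] - [B b]]]]]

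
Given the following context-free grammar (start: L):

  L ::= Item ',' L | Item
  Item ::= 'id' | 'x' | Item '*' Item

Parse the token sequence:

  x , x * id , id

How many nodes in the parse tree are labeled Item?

5

[L [Item x] , [L [Item [Item x] * [Item id]] , [L [Item id]]]]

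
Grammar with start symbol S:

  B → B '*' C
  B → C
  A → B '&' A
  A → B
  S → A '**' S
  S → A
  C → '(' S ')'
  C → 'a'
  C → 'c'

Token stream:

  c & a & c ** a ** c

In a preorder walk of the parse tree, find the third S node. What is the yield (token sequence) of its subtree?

[S [A [B [C c]] & [A [B [C a]] & [A [B [C c]]]]] ** [S [A [B [C a]]] ** [S [A [B [C c]]]]]]

c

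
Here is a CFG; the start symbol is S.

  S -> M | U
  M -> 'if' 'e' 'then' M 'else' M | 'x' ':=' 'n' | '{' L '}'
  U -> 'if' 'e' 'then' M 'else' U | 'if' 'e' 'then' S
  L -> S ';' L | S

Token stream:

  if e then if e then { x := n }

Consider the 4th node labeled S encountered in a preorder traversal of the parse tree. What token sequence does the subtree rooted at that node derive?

x := n

[S [U if e then [S [U if e then [S [M { [L [S [M x := n]]] }]]]]]]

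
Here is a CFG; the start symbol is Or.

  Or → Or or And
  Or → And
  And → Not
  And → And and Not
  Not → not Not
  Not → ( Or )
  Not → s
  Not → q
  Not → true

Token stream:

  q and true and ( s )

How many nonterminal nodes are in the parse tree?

10

[Or [And [And [And [Not q]] and [Not true]] and [Not ( [Or [And [Not s]]] )]]]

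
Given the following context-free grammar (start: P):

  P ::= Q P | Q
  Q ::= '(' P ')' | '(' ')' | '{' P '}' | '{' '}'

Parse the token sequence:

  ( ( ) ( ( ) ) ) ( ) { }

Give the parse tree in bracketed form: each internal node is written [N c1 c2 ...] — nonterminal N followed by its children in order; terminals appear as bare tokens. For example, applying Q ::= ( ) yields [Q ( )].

P
Q P
( P ) P
( Q P ) P
( ( ) P ) P
( ( ) Q ) P
( ( ) ( P ) ) P
( ( ) ( Q ) ) P
( ( ) ( ( ) ) ) P
( ( ) ( ( ) ) ) Q P
( ( ) ( ( ) ) ) ( ) P
( ( ) ( ( ) ) ) ( ) Q
( ( ) ( ( ) ) ) ( ) { }

[P [Q ( [P [Q ( )] [P [Q ( [P [Q ( )]] )]]] )] [P [Q ( )] [P [Q { }]]]]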